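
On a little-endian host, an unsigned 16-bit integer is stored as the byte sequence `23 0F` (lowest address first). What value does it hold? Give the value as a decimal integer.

Little-endian: lowest address holds the least-significant byte.
Reassemble most-significant byte first: 0F 23 → 0x0F23.
0x0F23 = 3875.

3875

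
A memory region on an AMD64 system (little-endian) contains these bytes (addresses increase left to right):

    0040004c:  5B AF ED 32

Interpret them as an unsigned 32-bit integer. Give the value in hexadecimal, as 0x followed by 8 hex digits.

0x32EDAF5B

In little-endian order the low byte comes first in memory.
Reassemble most-significant byte first: 32 ED AF 5B → 0x32EDAF5B.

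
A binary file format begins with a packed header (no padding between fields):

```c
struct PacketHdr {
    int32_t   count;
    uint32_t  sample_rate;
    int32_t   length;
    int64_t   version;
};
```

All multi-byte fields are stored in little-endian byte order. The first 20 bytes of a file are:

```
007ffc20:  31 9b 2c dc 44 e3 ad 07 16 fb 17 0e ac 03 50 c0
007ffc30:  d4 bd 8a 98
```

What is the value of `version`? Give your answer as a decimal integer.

-7454937511701249108

`version` follows `count` (4 B), `sample_rate` (4 B), `length` (4 B), so it starts at offset 4 + 4 + 4 = 12 and occupies 8 bytes.
Bytes at offsets 12..19: AC 03 50 C0 D4 BD 8A 98.
Little-endian: lowest address holds the least-significant byte.
Reassemble most-significant byte first: 98 8A BD D4 C0 50 03 AC → 0x988ABDD4C05003AC.
Top bit is set, so as a signed 64-bit value this is 0x988ABDD4C05003AC − 2^64 = -7454937511701249108.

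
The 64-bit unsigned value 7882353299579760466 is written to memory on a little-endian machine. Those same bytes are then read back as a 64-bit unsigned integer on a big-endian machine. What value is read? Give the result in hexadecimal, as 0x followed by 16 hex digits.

7882353299579760466 in 64-bit hexadecimal is 0x6D63BE903F946F52.
Stored little-endian, the bytes at ascending addresses are 52 6F 94 3F 90 BE 63 6D.
Read back as big-endian, the last byte is least significant, giving 0x526F943F90BE636D.

0x526F943F90BE636D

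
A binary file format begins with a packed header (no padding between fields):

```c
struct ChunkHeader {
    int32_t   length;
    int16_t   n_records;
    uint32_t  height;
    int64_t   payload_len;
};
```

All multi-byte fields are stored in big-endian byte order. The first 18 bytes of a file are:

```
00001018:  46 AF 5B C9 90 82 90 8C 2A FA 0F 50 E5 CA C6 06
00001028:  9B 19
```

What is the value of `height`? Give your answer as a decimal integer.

`height` follows `length` (4 B), `n_records` (2 B), so it starts at offset 4 + 2 = 6 and occupies 4 bytes.
Bytes at offsets 6..9: 90 8C 2A FA.
In big-endian order the high byte comes first in memory.
The bytes are already most-significant first: 0x908C2AFA.
0x908C2AFA = 2425105146.

2425105146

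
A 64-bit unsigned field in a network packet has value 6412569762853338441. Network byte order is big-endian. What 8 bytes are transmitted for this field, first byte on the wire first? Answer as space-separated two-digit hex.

6412569762853338441 in hexadecimal, padded to 64 bits, is 0x58FE06395C48BD49.
Split into bytes (most-significant first): 58 FE 06 39 5C 48 BD 49.
Big-endian: lowest address holds the most-significant byte.
So the memory order matches the most-significant-first order: 58 FE 06 39 5C 48 BD 49.

58 FE 06 39 5C 48 BD 49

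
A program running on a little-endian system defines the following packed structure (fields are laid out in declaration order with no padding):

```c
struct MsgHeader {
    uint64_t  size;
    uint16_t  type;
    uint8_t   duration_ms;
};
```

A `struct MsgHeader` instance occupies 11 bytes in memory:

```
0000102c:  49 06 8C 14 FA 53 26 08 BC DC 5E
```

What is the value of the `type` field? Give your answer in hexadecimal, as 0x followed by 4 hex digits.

0xDCBC

`type` follows `size` (8 bytes), so it starts at byte offset 8 and occupies 2 bytes.
Bytes at offsets 8..9: BC DC.
Little-endian: lowest address holds the least-significant byte.
Reassemble most-significant byte first: DC BC → 0xDCBC.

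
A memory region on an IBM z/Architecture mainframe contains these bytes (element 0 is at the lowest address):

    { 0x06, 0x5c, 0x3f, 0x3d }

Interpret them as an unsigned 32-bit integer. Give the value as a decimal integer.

106708797

Big-endian stores the most-significant byte at the lowest address.
The bytes are already most-significant first: 0x065C3F3D.
0x065C3F3D = 106708797.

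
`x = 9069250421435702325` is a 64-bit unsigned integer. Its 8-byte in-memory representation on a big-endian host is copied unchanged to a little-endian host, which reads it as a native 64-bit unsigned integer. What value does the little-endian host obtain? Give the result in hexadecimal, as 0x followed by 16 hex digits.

9069250421435702325 in 64-bit hexadecimal is 0x7DDC733514BC9C35.
Stored big-endian, the bytes at ascending addresses are 7D DC 73 35 14 BC 9C 35.
Read back as little-endian, the first byte is least significant, giving 0x359CBC143573DC7D.

0x359CBC143573DC7D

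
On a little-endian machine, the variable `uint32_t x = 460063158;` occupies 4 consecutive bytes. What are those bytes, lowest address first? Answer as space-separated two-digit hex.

B6 01 6C 1B

460063158 in hexadecimal, padded to 32 bits, is 0x1B6C01B6.
Split into bytes (most-significant first): 1B 6C 01 B6.
Little-endian: lowest address holds the least-significant byte.
So at ascending addresses the bytes are B6 01 6C 1B.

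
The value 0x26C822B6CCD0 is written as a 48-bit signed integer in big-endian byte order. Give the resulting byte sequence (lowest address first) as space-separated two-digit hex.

26 C8 22 B6 CC D0

Split into bytes (most-significant first): 26 C8 22 B6 CC D0.
Big-endian: lowest address holds the most-significant byte.
So the memory order matches the most-significant-first order: 26 C8 22 B6 CC D0.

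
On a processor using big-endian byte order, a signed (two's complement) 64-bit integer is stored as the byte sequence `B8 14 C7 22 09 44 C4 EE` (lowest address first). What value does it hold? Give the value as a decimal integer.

-5182298322198280978

Big-endian stores the most-significant byte at the lowest address.
The bytes are already most-significant first: 0xB814C7220944C4EE.
Top bit is set, so as a signed 64-bit value this is 0xB814C7220944C4EE − 2^64 = -5182298322198280978.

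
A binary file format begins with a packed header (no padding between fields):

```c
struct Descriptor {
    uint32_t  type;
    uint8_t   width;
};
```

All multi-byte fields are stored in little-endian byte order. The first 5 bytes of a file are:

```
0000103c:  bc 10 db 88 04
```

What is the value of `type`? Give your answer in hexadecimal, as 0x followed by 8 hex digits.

`type` is the first field, at byte offset 0, occupying 4 bytes.
Bytes at offsets 0..3: BC 10 DB 88.
In little-endian order the low byte comes first in memory.
Reassemble most-significant byte first: 88 DB 10 BC → 0x88DB10BC.

0x88DB10BC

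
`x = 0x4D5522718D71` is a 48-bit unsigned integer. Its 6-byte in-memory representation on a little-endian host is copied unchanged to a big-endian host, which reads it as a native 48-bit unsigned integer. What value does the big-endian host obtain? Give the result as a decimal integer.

124852302402893

Stored little-endian, the bytes at ascending addresses are 71 8D 71 22 55 4D.
Read back as big-endian, the last byte is least significant, giving 0x718D7122554D.
0x718D7122554D = 124852302402893.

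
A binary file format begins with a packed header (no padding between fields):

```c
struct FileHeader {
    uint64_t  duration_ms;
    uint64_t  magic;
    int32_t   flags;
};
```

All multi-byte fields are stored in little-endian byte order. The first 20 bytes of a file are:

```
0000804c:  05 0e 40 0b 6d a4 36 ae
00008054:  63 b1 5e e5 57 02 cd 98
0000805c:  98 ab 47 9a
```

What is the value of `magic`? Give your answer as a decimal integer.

11010459240524329315

`magic` follows `duration_ms` (8 bytes), so it starts at byte offset 8 and occupies 8 bytes.
Bytes at offsets 8..15: 63 B1 5E E5 57 02 CD 98.
In little-endian order the low byte comes first in memory.
Reassemble most-significant byte first: 98 CD 02 57 E5 5E B1 63 → 0x98CD0257E55EB163.
0x98CD0257E55EB163 = 11010459240524329315.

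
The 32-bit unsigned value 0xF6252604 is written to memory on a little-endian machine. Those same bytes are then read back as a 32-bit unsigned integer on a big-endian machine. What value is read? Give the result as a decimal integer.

Stored little-endian, the bytes at ascending addresses are 04 26 25 F6.
Read back as big-endian, the last byte is least significant, giving 0x042625F6.
0x042625F6 = 69608950.

69608950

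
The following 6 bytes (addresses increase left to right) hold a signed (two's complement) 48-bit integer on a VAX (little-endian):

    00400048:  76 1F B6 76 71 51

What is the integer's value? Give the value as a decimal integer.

89547764801398

Little-endian stores the least-significant byte at the lowest address.
Reassemble most-significant byte first: 51 71 76 B6 1F 76 → 0x517176B61F76.
0x517176B61F76 = 89547764801398.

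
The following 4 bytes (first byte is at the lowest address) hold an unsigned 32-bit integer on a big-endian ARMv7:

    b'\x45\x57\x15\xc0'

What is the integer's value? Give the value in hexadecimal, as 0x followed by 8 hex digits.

Big-endian stores the most-significant byte at the lowest address.
The bytes are already most-significant first: 0x455715C0.

0x455715C0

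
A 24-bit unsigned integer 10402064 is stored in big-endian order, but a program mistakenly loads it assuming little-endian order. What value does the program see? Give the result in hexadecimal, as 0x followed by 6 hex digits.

0x10B99E

10402064 in 24-bit hexadecimal is 0x9EB910.
Stored big-endian, the bytes at ascending addresses are 9E B9 10.
Read back as little-endian, the first byte is least significant, giving 0x10B99E.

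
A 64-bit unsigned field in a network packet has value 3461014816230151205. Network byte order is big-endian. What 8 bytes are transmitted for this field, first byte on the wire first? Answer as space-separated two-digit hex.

3461014816230151205 in hexadecimal, padded to 64 bits, is 0x3007FEA35BC31425.
Split into bytes (most-significant first): 30 07 FE A3 5B C3 14 25.
Big-endian stores the most-significant byte at the lowest address.
So the memory order matches the most-significant-first order: 30 07 FE A3 5B C3 14 25.

30 07 FE A3 5B C3 14 25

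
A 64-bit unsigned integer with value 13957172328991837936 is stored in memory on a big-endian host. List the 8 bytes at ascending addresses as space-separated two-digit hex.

C1 B1 D6 48 F2 78 4E F0

13957172328991837936 in hexadecimal, padded to 64 bits, is 0xC1B1D648F2784EF0.
Split into bytes (most-significant first): C1 B1 D6 48 F2 78 4E F0.
Big-endian stores the most-significant byte at the lowest address.
So the memory order matches the most-significant-first order: C1 B1 D6 48 F2 78 4E F0.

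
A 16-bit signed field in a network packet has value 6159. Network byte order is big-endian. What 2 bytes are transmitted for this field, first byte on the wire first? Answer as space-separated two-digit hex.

18 0F

6159 in hexadecimal, padded to 16 bits, is 0x180F.
Split into bytes (most-significant first): 18 0F.
Big-endian stores the most-significant byte at the lowest address.
So the memory order matches the most-significant-first order: 18 0F.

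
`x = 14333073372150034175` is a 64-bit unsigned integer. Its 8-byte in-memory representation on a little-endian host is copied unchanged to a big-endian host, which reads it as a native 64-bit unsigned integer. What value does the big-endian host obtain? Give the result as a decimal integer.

18441849899592903110

14333073372150034175 in 64-bit hexadecimal is 0xC6E94E4AC69CEEFF.
Stored little-endian, the bytes at ascending addresses are FF EE 9C C6 4A 4E E9 C6.
Read back as big-endian, the last byte is least significant, giving 0xFFEE9CC64A4EE9C6.
0xFFEE9CC64A4EE9C6 = 18441849899592903110.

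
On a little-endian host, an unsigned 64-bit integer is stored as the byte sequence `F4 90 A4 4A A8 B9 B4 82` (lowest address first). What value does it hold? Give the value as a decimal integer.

In little-endian order the low byte comes first in memory.
Reassemble most-significant byte first: 82 B4 B9 A8 4A A4 90 F4 → 0x82B4B9A84AA490F4.
0x82B4B9A84AA490F4 = 9418356853196493044.

9418356853196493044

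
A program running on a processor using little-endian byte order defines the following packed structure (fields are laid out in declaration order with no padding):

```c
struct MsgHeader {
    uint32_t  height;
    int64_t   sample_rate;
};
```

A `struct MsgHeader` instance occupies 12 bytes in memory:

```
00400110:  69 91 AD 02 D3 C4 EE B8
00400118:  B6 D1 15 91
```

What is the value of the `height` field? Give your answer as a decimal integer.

44929385

`height` is the first field, at byte offset 0, occupying 4 bytes.
Bytes at offsets 0..3: 69 91 AD 02.
In little-endian order the low byte comes first in memory.
Reassemble most-significant byte first: 02 AD 91 69 → 0x02AD9169.
0x02AD9169 = 44929385.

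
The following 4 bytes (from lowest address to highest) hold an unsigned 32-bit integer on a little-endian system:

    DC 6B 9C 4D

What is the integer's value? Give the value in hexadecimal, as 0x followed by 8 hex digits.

Little-endian stores the least-significant byte at the lowest address.
Reassemble most-significant byte first: 4D 9C 6B DC → 0x4D9C6BDC.

0x4D9C6BDC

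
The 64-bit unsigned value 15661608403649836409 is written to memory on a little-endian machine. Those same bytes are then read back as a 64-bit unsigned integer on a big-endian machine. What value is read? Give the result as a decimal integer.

8734118254155749849

15661608403649836409 in 64-bit hexadecimal is 0xD95935DD46D23579.
Stored little-endian, the bytes at ascending addresses are 79 35 D2 46 DD 35 59 D9.
Read back as big-endian, the last byte is least significant, giving 0x7935D246DD3559D9.
0x7935D246DD3559D9 = 8734118254155749849.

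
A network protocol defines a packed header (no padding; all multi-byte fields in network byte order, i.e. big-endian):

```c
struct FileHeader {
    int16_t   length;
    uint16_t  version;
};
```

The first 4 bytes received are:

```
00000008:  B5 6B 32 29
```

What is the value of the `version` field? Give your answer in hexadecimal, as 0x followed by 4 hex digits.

`version` follows `length` (2 bytes), so it starts at byte offset 2 and occupies 2 bytes.
Bytes at offsets 2..3: 32 29.
Big-endian stores the most-significant byte at the lowest address.
The bytes are already most-significant first: 0x3229.

0x3229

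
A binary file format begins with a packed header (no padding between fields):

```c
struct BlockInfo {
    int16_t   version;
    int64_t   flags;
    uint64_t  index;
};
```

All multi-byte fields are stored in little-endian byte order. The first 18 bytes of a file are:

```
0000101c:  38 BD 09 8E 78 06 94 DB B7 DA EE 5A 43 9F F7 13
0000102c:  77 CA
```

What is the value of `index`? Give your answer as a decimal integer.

14589151472139852526

`index` follows `version` (2 B), `flags` (8 B), so it starts at offset 2 + 8 = 10 and occupies 8 bytes.
Bytes at offsets 10..17: EE 5A 43 9F F7 13 77 CA.
In little-endian order the low byte comes first in memory.
Reassemble most-significant byte first: CA 77 13 F7 9F 43 5A EE → 0xCA7713F79F435AEE.
0xCA7713F79F435AEE = 14589151472139852526.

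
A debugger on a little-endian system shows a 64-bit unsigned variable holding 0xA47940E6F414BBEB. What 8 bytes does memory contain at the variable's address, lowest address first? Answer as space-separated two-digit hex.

Split into bytes (most-significant first): A4 79 40 E6 F4 14 BB EB.
In little-endian order the low byte comes first in memory.
So at ascending addresses the bytes are EB BB 14 F4 E6 40 79 A4.

EB BB 14 F4 E6 40 79 A4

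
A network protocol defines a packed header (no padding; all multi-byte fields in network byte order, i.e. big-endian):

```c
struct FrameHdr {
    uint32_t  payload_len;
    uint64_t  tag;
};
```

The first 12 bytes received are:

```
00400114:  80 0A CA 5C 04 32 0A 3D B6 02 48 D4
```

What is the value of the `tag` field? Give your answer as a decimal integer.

`tag` follows `payload_len` (4 bytes), so it starts at byte offset 4 and occupies 8 bytes.
Bytes at offsets 4..11: 04 32 0A 3D B6 02 48 D4.
Big-endian: lowest address holds the most-significant byte.
The bytes are already most-significant first: 0x04320A3DB60248D4.
0x04320A3DB60248D4 = 302315385150130388.

302315385150130388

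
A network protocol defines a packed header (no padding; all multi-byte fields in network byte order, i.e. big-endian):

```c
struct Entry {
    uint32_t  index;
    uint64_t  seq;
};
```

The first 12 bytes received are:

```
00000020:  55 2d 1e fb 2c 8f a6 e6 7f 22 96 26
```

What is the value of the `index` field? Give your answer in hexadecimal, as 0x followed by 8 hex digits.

`index` is the first field, at byte offset 0, occupying 4 bytes.
Bytes at offsets 0..3: 55 2D 1E FB.
Big-endian stores the most-significant byte at the lowest address.
The bytes are already most-significant first: 0x552D1EFB.

0x552D1EFB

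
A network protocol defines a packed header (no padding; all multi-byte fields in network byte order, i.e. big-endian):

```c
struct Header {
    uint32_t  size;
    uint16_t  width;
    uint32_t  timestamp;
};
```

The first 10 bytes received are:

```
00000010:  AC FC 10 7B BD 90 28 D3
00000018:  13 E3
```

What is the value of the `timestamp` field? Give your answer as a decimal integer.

684921827

`timestamp` follows `size` (4 B), `width` (2 B), so it starts at offset 4 + 2 = 6 and occupies 4 bytes.
Bytes at offsets 6..9: 28 D3 13 E3.
In big-endian order the high byte comes first in memory.
The bytes are already most-significant first: 0x28D313E3.
0x28D313E3 = 684921827.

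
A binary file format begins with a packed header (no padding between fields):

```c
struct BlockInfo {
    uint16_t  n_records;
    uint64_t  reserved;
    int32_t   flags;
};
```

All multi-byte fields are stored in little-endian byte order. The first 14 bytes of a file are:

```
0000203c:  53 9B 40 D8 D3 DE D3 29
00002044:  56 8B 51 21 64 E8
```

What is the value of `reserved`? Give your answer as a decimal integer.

`reserved` follows `n_records` (2 bytes), so it starts at byte offset 2 and occupies 8 bytes.
Bytes at offsets 2..9: 40 D8 D3 DE D3 29 56 8B.
Little-endian: lowest address holds the least-significant byte.
Reassemble most-significant byte first: 8B 56 29 D3 DE D3 D8 40 → 0x8B5629D3DED3D840.
0x8B5629D3DED3D840 = 10040258409222363200.

10040258409222363200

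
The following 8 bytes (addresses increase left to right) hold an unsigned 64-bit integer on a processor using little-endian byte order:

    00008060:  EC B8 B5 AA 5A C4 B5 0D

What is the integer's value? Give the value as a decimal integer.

987911586967828716

Little-endian stores the least-significant byte at the lowest address.
Reassemble most-significant byte first: 0D B5 C4 5A AA B5 B8 EC → 0x0DB5C45AAAB5B8EC.
0x0DB5C45AAAB5B8EC = 987911586967828716.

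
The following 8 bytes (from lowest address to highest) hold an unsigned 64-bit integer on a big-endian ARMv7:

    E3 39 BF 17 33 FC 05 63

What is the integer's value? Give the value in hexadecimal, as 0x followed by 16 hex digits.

Big-endian: lowest address holds the most-significant byte.
The bytes are already most-significant first: 0xE339BF1733FC0563.

0xE339BF1733FC0563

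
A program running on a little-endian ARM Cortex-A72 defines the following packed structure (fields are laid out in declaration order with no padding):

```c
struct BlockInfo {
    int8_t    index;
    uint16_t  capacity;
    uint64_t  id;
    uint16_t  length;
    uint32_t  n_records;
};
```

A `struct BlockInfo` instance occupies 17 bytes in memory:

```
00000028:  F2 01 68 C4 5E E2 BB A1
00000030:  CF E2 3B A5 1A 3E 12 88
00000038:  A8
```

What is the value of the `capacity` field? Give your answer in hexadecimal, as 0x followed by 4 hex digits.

0x6801

`capacity` follows `index` (1 byte), so it starts at byte offset 1 and occupies 2 bytes.
Bytes at offsets 1..2: 01 68.
In little-endian order the low byte comes first in memory.
Reassemble most-significant byte first: 68 01 → 0x6801.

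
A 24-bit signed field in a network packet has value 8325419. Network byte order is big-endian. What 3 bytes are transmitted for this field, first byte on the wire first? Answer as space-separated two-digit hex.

7F 09 2B

8325419 in hexadecimal, padded to 24 bits, is 0x7F092B.
Split into bytes (most-significant first): 7F 09 2B.
Big-endian stores the most-significant byte at the lowest address.
So the memory order matches the most-significant-first order: 7F 09 2B.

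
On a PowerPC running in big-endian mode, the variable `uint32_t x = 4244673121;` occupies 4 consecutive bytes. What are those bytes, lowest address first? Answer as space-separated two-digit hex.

FD 00 92 61

4244673121 in hexadecimal, padded to 32 bits, is 0xFD009261.
Split into bytes (most-significant first): FD 00 92 61.
Big-endian: lowest address holds the most-significant byte.
So the memory order matches the most-significant-first order: FD 00 92 61.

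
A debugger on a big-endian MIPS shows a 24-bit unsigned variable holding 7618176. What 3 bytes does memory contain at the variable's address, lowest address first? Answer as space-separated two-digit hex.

74 3E 80

7618176 in hexadecimal, padded to 24 bits, is 0x743E80.
Split into bytes (most-significant first): 74 3E 80.
In big-endian order the high byte comes first in memory.
So the memory order matches the most-significant-first order: 74 3E 80.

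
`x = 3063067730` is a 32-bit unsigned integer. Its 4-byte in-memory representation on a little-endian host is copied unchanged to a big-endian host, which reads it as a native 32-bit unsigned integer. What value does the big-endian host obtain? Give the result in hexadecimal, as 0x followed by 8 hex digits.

0x52B492B6

3063067730 in 32-bit hexadecimal is 0xB692B452.
Stored little-endian, the bytes at ascending addresses are 52 B4 92 B6.
Read back as big-endian, the last byte is least significant, giving 0x52B492B6.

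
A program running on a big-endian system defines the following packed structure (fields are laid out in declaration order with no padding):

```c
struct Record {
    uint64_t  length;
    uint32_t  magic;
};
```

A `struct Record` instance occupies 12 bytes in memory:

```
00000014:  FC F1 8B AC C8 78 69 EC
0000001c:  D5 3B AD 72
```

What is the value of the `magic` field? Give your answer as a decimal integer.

3577458034

`magic` follows `length` (8 bytes), so it starts at byte offset 8 and occupies 4 bytes.
Bytes at offsets 8..11: D5 3B AD 72.
In big-endian order the high byte comes first in memory.
The bytes are already most-significant first: 0xD53BAD72.
0xD53BAD72 = 3577458034.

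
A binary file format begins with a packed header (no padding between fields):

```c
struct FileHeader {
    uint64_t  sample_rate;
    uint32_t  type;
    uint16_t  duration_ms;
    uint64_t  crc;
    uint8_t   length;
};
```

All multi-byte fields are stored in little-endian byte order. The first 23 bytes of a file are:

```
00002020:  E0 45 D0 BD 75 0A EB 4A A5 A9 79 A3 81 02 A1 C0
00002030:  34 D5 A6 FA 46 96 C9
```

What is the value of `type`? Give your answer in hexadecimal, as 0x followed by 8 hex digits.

0xA379A9A5

`type` follows `sample_rate` (8 bytes), so it starts at byte offset 8 and occupies 4 bytes.
Bytes at offsets 8..11: A5 A9 79 A3.
In little-endian order the low byte comes first in memory.
Reassemble most-significant byte first: A3 79 A9 A5 → 0xA379A9A5.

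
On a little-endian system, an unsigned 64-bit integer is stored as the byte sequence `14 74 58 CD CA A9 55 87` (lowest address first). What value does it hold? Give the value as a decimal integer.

Little-endian: lowest address holds the least-significant byte.
Reassemble most-significant byte first: 87 55 A9 CA CD 58 74 14 → 0x8755A9CACD587414.
0x8755A9CACD587414 = 9751887256634291220.

9751887256634291220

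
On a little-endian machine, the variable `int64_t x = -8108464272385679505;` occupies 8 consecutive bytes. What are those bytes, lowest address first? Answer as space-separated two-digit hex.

Two's complement of -8108464272385679505 in 64 bits: 8108464272385679505 = 0x70870D4B957EA091; invert → 0x8F78F2B46A815F6E; add 1 → 0x8F78F2B46A815F6F.
Split into bytes (most-significant first): 8F 78 F2 B4 6A 81 5F 6F.
In little-endian order the low byte comes first in memory.
So at ascending addresses the bytes are 6F 5F 81 6A B4 F2 78 8F.

6F 5F 81 6A B4 F2 78 8F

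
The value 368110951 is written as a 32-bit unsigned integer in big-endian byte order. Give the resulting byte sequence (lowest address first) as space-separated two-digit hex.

368110951 in hexadecimal, padded to 32 bits, is 0x15F0ED67.
Split into bytes (most-significant first): 15 F0 ED 67.
In big-endian order the high byte comes first in memory.
So the memory order matches the most-significant-first order: 15 F0 ED 67.

15 F0 ED 67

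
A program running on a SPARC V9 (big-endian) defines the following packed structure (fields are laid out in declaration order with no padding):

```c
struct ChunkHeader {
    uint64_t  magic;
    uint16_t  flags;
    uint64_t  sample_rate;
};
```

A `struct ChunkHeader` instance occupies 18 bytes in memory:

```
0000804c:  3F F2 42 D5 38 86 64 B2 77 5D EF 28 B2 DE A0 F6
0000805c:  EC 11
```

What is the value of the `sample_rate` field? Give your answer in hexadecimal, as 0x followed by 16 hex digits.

0xEF28B2DEA0F6EC11

`sample_rate` follows `magic` (8 B), `flags` (2 B), so it starts at offset 8 + 2 = 10 and occupies 8 bytes.
Bytes at offsets 10..17: EF 28 B2 DE A0 F6 EC 11.
In big-endian order the high byte comes first in memory.
The bytes are already most-significant first: 0xEF28B2DEA0F6EC11.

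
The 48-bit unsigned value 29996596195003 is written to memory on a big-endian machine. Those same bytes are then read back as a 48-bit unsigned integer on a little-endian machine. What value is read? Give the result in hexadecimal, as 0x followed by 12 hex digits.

29996596195003 in 48-bit hexadecimal is 0x1B482075EEBB.
Stored big-endian, the bytes at ascending addresses are 1B 48 20 75 EE BB.
Read back as little-endian, the first byte is least significant, giving 0xBBEE7520481B.

0xBBEE7520481B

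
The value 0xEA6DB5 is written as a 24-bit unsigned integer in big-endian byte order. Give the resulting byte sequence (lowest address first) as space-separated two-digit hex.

Split into bytes (most-significant first): EA 6D B5.
In big-endian order the high byte comes first in memory.
So the memory order matches the most-significant-first order: EA 6D B5.

EA 6D B5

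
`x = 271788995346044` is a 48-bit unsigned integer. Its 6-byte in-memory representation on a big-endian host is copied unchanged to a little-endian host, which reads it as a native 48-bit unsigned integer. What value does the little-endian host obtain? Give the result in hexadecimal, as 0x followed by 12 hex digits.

271788995346044 in 48-bit hexadecimal is 0xF730CE857E7C.
Stored big-endian, the bytes at ascending addresses are F7 30 CE 85 7E 7C.
Read back as little-endian, the first byte is least significant, giving 0x7C7E85CE30F7.

0x7C7E85CE30F7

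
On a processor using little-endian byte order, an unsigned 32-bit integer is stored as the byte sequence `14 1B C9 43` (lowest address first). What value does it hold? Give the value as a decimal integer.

Little-endian stores the least-significant byte at the lowest address.
Reassemble most-significant byte first: 43 C9 1B 14 → 0x43C91B14.
0x43C91B14 = 1137253140.

1137253140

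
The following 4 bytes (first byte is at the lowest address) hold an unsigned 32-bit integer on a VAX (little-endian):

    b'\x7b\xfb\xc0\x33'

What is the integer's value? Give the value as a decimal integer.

Little-endian: lowest address holds the least-significant byte.
Reassemble most-significant byte first: 33 C0 FB 7B → 0x33C0FB7B.
0x33C0FB7B = 868285307.

868285307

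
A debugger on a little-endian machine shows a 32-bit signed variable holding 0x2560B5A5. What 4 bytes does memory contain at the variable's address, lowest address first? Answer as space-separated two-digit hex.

A5 B5 60 25

Split into bytes (most-significant first): 25 60 B5 A5.
Little-endian: lowest address holds the least-significant byte.
So at ascending addresses the bytes are A5 B5 60 25.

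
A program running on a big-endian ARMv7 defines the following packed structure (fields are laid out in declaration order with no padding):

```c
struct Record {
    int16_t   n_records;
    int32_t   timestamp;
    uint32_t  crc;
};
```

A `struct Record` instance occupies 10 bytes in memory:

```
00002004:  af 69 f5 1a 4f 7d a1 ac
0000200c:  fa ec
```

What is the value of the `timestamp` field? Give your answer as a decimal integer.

`timestamp` follows `n_records` (2 bytes), so it starts at byte offset 2 and occupies 4 bytes.
Bytes at offsets 2..5: F5 1A 4F 7D.
Big-endian: lowest address holds the most-significant byte.
The bytes are already most-significant first: 0xF51A4F7D.
Top bit is set, so as a signed 32-bit value this is 0xF51A4F7D − 2^32 = -182825091.

-182825091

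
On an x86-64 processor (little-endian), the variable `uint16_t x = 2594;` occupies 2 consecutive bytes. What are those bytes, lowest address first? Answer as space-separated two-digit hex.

2594 in hexadecimal, padded to 16 bits, is 0x0A22.
Split into bytes (most-significant first): 0A 22.
Little-endian stores the least-significant byte at the lowest address.
So at ascending addresses the bytes are 22 0A.

22 0A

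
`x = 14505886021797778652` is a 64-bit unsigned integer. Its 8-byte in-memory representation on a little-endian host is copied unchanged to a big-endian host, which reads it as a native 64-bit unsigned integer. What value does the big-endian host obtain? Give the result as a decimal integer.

14505886021797778652 in 64-bit hexadecimal is 0xC94F427B398F94DC.
Stored little-endian, the bytes at ascending addresses are DC 94 8F 39 7B 42 4F C9.
Read back as big-endian, the last byte is least significant, giving 0xDC948F397B424FC9.
0xDC948F397B424FC9 = 15894486461941174217.

15894486461941174217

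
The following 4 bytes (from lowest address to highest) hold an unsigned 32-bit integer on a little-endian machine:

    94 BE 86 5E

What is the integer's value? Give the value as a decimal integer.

Little-endian stores the least-significant byte at the lowest address.
Reassemble most-significant byte first: 5E 86 BE 94 → 0x5E86BE94.
0x5E86BE94 = 1585888916.

1585888916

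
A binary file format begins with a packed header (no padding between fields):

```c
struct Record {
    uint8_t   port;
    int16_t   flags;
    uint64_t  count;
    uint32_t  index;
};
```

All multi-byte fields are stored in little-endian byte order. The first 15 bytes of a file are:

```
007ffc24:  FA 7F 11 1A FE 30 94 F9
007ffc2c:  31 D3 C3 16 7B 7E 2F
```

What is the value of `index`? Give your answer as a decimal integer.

`index` follows `port` (1 B), `flags` (2 B), `count` (8 B), so it starts at offset 1 + 2 + 8 = 11 and occupies 4 bytes.
Bytes at offsets 11..14: 16 7B 7E 2F.
In little-endian order the low byte comes first in memory.
Reassemble most-significant byte first: 2F 7E 7B 16 → 0x2F7E7B16.
0x2F7E7B16 = 796818198.

796818198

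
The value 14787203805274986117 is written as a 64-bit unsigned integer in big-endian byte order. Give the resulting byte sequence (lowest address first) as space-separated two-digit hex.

CD 36 B3 83 D2 B8 56 85

14787203805274986117 in hexadecimal, padded to 64 bits, is 0xCD36B383D2B85685.
Split into bytes (most-significant first): CD 36 B3 83 D2 B8 56 85.
Big-endian stores the most-significant byte at the lowest address.
So the memory order matches the most-significant-first order: CD 36 B3 83 D2 B8 56 85.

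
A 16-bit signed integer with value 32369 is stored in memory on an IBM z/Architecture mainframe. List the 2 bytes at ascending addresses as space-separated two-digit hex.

7E 71

32369 in hexadecimal, padded to 16 bits, is 0x7E71.
Split into bytes (most-significant first): 7E 71.
In big-endian order the high byte comes first in memory.
So the memory order matches the most-significant-first order: 7E 71.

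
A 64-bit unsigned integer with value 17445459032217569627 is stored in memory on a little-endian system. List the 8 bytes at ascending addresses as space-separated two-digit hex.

5B 49 F5 4E 8F B8 1A F2

17445459032217569627 in hexadecimal, padded to 64 bits, is 0xF21AB88F4EF5495B.
Split into bytes (most-significant first): F2 1A B8 8F 4E F5 49 5B.
Little-endian stores the least-significant byte at the lowest address.
So at ascending addresses the bytes are 5B 49 F5 4E 8F B8 1A F2.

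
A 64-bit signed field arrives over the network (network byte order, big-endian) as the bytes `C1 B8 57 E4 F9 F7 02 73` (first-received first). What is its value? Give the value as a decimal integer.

Big-endian: lowest address holds the most-significant byte.
The bytes are already most-significant first: 0xC1B857E4F9F70273.
Top bit is set, so as a signed 64-bit value this is 0xC1B857E4F9F70273 − 2^64 = -4487740387716824461.

-4487740387716824461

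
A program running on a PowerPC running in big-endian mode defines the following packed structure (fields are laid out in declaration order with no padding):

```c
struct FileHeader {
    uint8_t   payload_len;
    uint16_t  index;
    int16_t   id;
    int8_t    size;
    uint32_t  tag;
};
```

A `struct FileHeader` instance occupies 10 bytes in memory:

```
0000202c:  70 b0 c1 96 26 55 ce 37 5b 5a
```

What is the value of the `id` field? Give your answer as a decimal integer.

`id` follows `payload_len` (1 B), `index` (2 B), so it starts at offset 1 + 2 = 3 and occupies 2 bytes.
Bytes at offsets 3..4: 96 26.
Big-endian: lowest address holds the most-significant byte.
The bytes are already most-significant first: 0x9626.
Top bit is set, so as a signed 16-bit value this is 0x9626 − 2^16 = -27098.

-27098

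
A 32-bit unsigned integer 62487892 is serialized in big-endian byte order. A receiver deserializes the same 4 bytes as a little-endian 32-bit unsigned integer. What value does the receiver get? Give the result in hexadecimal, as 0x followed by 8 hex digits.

0x547DB903

62487892 in 32-bit hexadecimal is 0x03B97D54.
Stored big-endian, the bytes at ascending addresses are 03 B9 7D 54.
Read back as little-endian, the first byte is least significant, giving 0x547DB903.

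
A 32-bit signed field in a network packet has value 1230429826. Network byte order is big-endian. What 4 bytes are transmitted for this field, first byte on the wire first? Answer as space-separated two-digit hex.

49 56 DE 82

1230429826 in hexadecimal, padded to 32 bits, is 0x4956DE82.
Split into bytes (most-significant first): 49 56 DE 82.
Big-endian: lowest address holds the most-significant byte.
So the memory order matches the most-significant-first order: 49 56 DE 82.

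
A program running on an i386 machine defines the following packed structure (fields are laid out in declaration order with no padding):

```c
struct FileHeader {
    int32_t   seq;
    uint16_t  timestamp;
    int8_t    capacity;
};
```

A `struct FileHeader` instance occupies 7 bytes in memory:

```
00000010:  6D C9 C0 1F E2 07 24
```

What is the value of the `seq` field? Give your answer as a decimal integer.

532728173

`seq` is the first field, at byte offset 0, occupying 4 bytes.
Bytes at offsets 0..3: 6D C9 C0 1F.
Little-endian: lowest address holds the least-significant byte.
Reassemble most-significant byte first: 1F C0 C9 6D → 0x1FC0C96D.
0x1FC0C96D = 532728173.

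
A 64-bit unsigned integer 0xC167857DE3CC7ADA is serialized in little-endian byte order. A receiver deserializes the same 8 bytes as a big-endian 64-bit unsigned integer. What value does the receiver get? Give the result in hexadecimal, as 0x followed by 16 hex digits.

Stored little-endian, the bytes at ascending addresses are DA 7A CC E3 7D 85 67 C1.
Read back as big-endian, the last byte is least significant, giving 0xDA7ACCE37D8567C1.

0xDA7ACCE37D8567C1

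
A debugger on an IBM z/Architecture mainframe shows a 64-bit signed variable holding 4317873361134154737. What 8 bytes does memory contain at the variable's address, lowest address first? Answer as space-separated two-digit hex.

3B EC 2A F1 E3 85 F3 F1

4317873361134154737 in hexadecimal, padded to 64 bits, is 0x3BEC2AF1E385F3F1.
Split into bytes (most-significant first): 3B EC 2A F1 E3 85 F3 F1.
In big-endian order the high byte comes first in memory.
So the memory order matches the most-significant-first order: 3B EC 2A F1 E3 85 F3 F1.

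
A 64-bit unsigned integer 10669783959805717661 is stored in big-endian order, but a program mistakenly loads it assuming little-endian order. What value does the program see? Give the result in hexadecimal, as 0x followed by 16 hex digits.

0x9D6C6102FBAF1294

10669783959805717661 in 64-bit hexadecimal is 0x9412AFFB02616C9D.
Stored big-endian, the bytes at ascending addresses are 94 12 AF FB 02 61 6C 9D.
Read back as little-endian, the first byte is least significant, giving 0x9D6C6102FBAF1294.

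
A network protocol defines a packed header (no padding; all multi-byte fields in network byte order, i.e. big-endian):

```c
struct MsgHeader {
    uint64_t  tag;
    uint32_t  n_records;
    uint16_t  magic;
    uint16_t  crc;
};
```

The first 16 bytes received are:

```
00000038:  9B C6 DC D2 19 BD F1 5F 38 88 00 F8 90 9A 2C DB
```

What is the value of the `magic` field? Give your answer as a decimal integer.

`magic` follows `tag` (8 B), `n_records` (4 B), so it starts at offset 8 + 4 = 12 and occupies 2 bytes.
Bytes at offsets 12..13: 90 9A.
Big-endian: lowest address holds the most-significant byte.
The bytes are already most-significant first: 0x909A.
0x909A = 37018.

37018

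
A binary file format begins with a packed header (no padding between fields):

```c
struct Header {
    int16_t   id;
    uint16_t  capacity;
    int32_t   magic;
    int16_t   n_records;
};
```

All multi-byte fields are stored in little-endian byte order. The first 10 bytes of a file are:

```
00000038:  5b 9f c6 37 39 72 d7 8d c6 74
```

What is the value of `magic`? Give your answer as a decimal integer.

-1915260359

`magic` follows `id` (2 B), `capacity` (2 B), so it starts at offset 2 + 2 = 4 and occupies 4 bytes.
Bytes at offsets 4..7: 39 72 D7 8D.
In little-endian order the low byte comes first in memory.
Reassemble most-significant byte first: 8D D7 72 39 → 0x8DD77239.
Top bit is set, so as a signed 32-bit value this is 0x8DD77239 − 2^32 = -1915260359.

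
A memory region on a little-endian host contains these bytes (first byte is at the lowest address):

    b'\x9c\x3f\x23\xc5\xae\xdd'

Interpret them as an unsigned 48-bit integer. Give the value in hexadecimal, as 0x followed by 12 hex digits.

Little-endian: lowest address holds the least-significant byte.
Reassemble most-significant byte first: DD AE C5 23 3F 9C → 0xDDAEC5233F9C.

0xDDAEC5233F9C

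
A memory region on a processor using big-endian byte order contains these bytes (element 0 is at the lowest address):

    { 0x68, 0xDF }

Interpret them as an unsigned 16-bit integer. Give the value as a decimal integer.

26847

Big-endian stores the most-significant byte at the lowest address.
The bytes are already most-significant first: 0x68DF.
0x68DF = 26847.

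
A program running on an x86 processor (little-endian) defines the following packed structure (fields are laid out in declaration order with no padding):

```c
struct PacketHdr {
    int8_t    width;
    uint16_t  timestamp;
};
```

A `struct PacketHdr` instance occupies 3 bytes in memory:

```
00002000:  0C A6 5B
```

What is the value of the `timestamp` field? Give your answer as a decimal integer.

`timestamp` follows `width` (1 byte), so it starts at byte offset 1 and occupies 2 bytes.
Bytes at offsets 1..2: A6 5B.
In little-endian order the low byte comes first in memory.
Reassemble most-significant byte first: 5B A6 → 0x5BA6.
0x5BA6 = 23462.

23462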